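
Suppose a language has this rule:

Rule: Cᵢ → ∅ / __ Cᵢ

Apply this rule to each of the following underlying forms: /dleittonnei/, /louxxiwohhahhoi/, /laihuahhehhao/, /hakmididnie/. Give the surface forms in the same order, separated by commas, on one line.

dleitonei, louxiwohahoi, laihuahehao, hakmididnie

/dleittonnei/: /tt/ is a geminate; the first /t/ deletes. /nn/ is a geminate; the first /n/ deletes. → [dleitonei].
/louxxiwohhahhoi/: /xx/ is a geminate; the first /x/ deletes. /hh/ is a geminate; the first /h/ deletes. /hh/ is a geminate; the first /h/ deletes. → [louxiwohahoi].
/laihuahhehhao/: /hh/ is a geminate; the first /h/ deletes. /hh/ is a geminate; the first /h/ deletes. → [laihuahehao].
/hakmididnie/: the rule's environment is not met; surfaces unchanged as [hakmididnie].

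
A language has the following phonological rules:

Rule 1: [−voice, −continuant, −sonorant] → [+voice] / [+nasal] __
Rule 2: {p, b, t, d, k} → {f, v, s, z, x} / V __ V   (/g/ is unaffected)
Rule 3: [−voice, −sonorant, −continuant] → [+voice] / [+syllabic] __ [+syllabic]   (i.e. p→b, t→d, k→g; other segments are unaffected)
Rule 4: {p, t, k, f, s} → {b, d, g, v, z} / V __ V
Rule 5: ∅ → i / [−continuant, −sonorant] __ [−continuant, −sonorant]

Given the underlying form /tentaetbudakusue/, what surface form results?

Rule 1 (post-nasal voicing): /t/ is a voiceless stop immediately after the nasal /n/, so it voices to [d]. /tentaetbudakusue/ → tendaetbudakusue.
Rule 2 (intervocalic spirantization): /d/ is a stop between vowels /u/ and /a/, so it spirantizes to the fricative [z]. /k/ is a stop between vowels /a/ and /u/, so it spirantizes to the fricative [x]. /tendaetbudakusue/ → tendaetbuzaxusue.
Rule 3 (intervocalic voicing): no segment meets the environment; /tendaetbuzaxusue/ is unchanged.
Rule 4 (intervocalic voicing): /s/ is a voiceless obstruent between vowels /u/ and /u/, so it voices to [z]. /tendaetbuzaxusue/ → tendaetbuzaxuzue.
Rule 5 (stop-cluster i-epenthesis): /t/ and /b/ form a stop–stop cluster, so [i] is inserted between them. /tendaetbuzaxuzue/ → tendaetibuzaxuzue.

tendaetibuzaxuzue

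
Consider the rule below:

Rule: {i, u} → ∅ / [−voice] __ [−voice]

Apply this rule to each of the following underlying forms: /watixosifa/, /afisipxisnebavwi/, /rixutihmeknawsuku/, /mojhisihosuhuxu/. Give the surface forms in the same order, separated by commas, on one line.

/watixosifa/: /i/ is a high vowel flanked by voiceless consonants /t/ and /x/, so it deletes. /i/ is a high vowel flanked by voiceless consonants /s/ and /f/, so it deletes. → [watxosfa].
/afisipxisnebavwi/: /i/ is a high vowel flanked by voiceless consonants /f/ and /s/, so it deletes. /i/ is a high vowel flanked by voiceless consonants /s/ and /p/, so it deletes. /i/ is a high vowel flanked by voiceless consonants /x/ and /s/, so it deletes. → [afspxsnebavwi].
/rixutihmeknawsuku/: /u/ is a high vowel flanked by voiceless consonants /x/ and /t/, so it deletes. /i/ is a high vowel flanked by voiceless consonants /t/ and /h/, so it deletes. /u/ is a high vowel flanked by voiceless consonants /s/ and /k/, so it deletes. → [rixthmeknawsku].
/mojhisihosuhuxu/: /i/ is a high vowel flanked by voiceless consonants /h/ and /s/, so it deletes. /i/ is a high vowel flanked by voiceless consonants /s/ and /h/, so it deletes. /u/ is a high vowel flanked by voiceless consonants /s/ and /h/, so it deletes. /u/ is a high vowel flanked by voiceless consonants /h/ and /x/, so it deletes. → [mojhshoshxu].

watxosfa, afspxsnebavwi, rixthmeknawsku, mojhshoshxu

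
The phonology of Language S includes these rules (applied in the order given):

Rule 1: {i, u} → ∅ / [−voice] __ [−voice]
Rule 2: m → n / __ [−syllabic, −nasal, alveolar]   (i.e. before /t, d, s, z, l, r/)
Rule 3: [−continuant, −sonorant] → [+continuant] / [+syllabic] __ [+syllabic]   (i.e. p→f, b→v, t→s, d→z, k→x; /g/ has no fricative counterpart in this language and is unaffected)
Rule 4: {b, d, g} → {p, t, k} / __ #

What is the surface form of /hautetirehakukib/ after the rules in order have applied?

hausesirehakkip

Rule 1 (high vowel syncope): /u/ is a high vowel flanked by voiceless consonants /k/ and /k/, so it deletes. /hautetirehakukib/ → hautetirehakkib.
Rule 2 (nasal place assimilation): no segment meets the environment; /hautetirehakkib/ is unchanged.
Rule 3 (intervocalic spirantization): /t/ is a stop between vowels /u/ and /e/, so it spirantizes to the fricative [s]. /t/ is a stop between vowels /e/ and /i/, so it spirantizes to the fricative [s]. /hautetirehakkib/ → hausesirehakkib.
Rule 4 (final devoicing): /b/ is a voiced stop in word-final position, so it devoices to [p]. /hausesirehakkib/ → hausesirehakkip.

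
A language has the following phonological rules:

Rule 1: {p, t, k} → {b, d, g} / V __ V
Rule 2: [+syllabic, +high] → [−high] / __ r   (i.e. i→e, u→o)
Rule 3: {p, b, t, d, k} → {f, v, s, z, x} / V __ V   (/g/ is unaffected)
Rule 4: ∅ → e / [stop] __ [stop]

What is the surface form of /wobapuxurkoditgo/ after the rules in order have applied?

Rule 1 (intervocalic voicing): /p/ is a voiceless stop between vowels /a/ and /u/, so it voices to [b]. /wobapuxurkoditgo/ → wobabuxurkoditgo.
Rule 2 (pre-rhotic lowering): /u/ is a high vowel immediately before /r/, so it lowers to [o]. /wobabuxurkoditgo/ → wobabuxorkoditgo.
Rule 3 (intervocalic spirantization): /b/ is a stop between vowels /o/ and /a/, so it spirantizes to the fricative [v]. /b/ is a stop between vowels /a/ and /u/, so it spirantizes to the fricative [v]. /d/ is a stop between vowels /o/ and /i/, so it spirantizes to the fricative [z]. /wobabuxorkoditgo/ → wovavuxorkozitgo.
Rule 4 (stop-cluster e-epenthesis): /t/ and /g/ form a stop–stop cluster, so [e] is inserted between them. /wovavuxorkozitgo/ → wovavuxorkozitego.

wovavuxorkozitego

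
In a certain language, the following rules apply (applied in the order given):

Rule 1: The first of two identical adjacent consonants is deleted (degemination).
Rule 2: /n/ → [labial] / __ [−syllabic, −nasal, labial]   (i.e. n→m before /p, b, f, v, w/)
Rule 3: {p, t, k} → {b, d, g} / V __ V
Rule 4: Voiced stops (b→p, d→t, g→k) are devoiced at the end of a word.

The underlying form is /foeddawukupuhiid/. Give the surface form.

foedawugubuhiit

Rule 1 (degemination): /dd/ is a geminate; the first /d/ deletes. /foeddawukupuhiid/ → foedawukupuhiid.
Rule 2 (nasal place assimilation): no segment meets the environment; /foedawukupuhiid/ is unchanged.
Rule 3 (intervocalic voicing): /k/ is a voiceless stop between vowels /u/ and /u/, so it voices to [g]. /p/ is a voiceless stop between vowels /u/ and /u/, so it voices to [b]. /foedawukupuhiid/ → foedawugubuhiid.
Rule 4 (final devoicing): /d/ is a voiced stop in word-final position, so it devoices to [t]. /foedawugubuhiid/ → foedawugubuhiit.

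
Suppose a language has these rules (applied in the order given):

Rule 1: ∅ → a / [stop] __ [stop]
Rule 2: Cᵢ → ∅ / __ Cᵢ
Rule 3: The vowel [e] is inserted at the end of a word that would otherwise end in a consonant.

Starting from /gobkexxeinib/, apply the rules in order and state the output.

gobakexeinibe

Rule 1 (stop-cluster a-epenthesis): /b/ and /k/ form a stop–stop cluster, so [a] is inserted between them. /gobkexxeinib/ → gobakexxeinib.
Rule 2 (degemination): /xx/ is a geminate; the first /x/ deletes. /gobakexxeinib/ → gobakexeinib.
Rule 3 (final e-epenthesis): the form ends in the consonant /b/, so [e] is inserted word-finally. /gobakexeinib/ → gobakexeinibe.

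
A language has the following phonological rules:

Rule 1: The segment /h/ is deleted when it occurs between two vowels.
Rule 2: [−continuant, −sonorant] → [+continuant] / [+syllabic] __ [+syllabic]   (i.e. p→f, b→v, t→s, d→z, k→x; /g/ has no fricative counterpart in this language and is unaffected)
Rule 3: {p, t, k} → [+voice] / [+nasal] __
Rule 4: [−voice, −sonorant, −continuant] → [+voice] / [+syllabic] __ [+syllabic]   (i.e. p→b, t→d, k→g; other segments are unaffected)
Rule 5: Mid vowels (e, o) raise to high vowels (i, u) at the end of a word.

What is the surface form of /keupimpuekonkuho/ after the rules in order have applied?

keufimbuexonguu

Rule 1 (intervocalic h-deletion): /h/ occurs between vowels /u/ and /o/, so it deletes. /keupimpuekonkuho/ → keupimpuekonkuo.
Rule 2 (intervocalic spirantization): /p/ is a stop between vowels /u/ and /i/, so it spirantizes to the fricative [f]. /k/ is a stop between vowels /e/ and /o/, so it spirantizes to the fricative [x]. /keupimpuekonkuo/ → keufimpuexonkuo.
Rule 3 (post-nasal voicing): /p/ is a voiceless stop immediately after the nasal /m/, so it voices to [b]. /k/ is a voiceless stop immediately after the nasal /n/, so it voices to [g]. /keufimpuexonkuo/ → keufimbuexonguo.
Rule 4 (intervocalic voicing): no segment meets the environment; /keufimbuexonguo/ is unchanged.
Rule 5 (final vowel raising): /o/ is a mid vowel in word-final position, so it raises to [u]. /keufimbuexonguo/ → keufimbuexonguu.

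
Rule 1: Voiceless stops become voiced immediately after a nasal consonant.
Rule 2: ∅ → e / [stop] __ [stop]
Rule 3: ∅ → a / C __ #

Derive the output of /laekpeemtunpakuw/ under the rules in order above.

laekepeemdunbakuwa

Rule 1 (post-nasal voicing): /t/ is a voiceless stop immediately after the nasal /m/, so it voices to [d]. /p/ is a voiceless stop immediately after the nasal /n/, so it voices to [b]. /laekpeemtunpakuw/ → laekpeemdunbakuw.
Rule 2 (stop-cluster e-epenthesis): /k/ and /p/ form a stop–stop cluster, so [e] is inserted between them. /laekpeemdunbakuw/ → laekepeemdunbakuw.
Rule 3 (final a-epenthesis): the form ends in the consonant /w/, so [a] is inserted word-finally. /laekepeemdunbakuw/ → laekepeemdunbakuwa.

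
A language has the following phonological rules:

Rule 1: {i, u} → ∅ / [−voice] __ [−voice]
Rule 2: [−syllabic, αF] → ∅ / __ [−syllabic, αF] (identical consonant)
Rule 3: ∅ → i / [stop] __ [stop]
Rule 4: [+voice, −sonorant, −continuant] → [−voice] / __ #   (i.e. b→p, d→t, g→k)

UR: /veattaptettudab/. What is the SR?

veatapitetudap

Rule 1 (high vowel syncope): no segment meets the environment; /veattaptettudab/ is unchanged.
Rule 2 (degemination): /tt/ is a geminate; the first /t/ deletes. /tt/ is a geminate; the first /t/ deletes. /veattaptettudab/ → veataptetudab.
Rule 3 (stop-cluster i-epenthesis): /p/ and /t/ form a stop–stop cluster, so [i] is inserted between them. /veataptetudab/ → veatapitetudab.
Rule 4 (final devoicing): /b/ is a voiced stop in word-final position, so it devoices to [p]. /veatapitetudab/ → veatapitetudap.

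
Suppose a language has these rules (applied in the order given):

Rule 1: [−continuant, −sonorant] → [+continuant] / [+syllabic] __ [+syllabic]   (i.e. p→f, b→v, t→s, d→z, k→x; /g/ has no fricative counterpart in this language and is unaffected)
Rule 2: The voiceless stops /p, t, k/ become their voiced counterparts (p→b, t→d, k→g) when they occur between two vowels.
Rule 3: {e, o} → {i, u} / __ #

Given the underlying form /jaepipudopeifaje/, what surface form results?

Rule 1 (intervocalic spirantization): /p/ is a stop between vowels /e/ and /i/, so it spirantizes to the fricative [f]. /p/ is a stop between vowels /i/ and /u/, so it spirantizes to the fricative [f]. /d/ is a stop between vowels /u/ and /o/, so it spirantizes to the fricative [z]. /p/ is a stop between vowels /o/ and /e/, so it spirantizes to the fricative [f]. /jaepipudopeifaje/ → jaefifuzofeifaje.
Rule 2 (intervocalic voicing): no segment meets the environment; /jaefifuzofeifaje/ is unchanged.
Rule 3 (final vowel raising): /e/ is a mid vowel in word-final position, so it raises to [i]. /jaefifuzofeifaje/ → jaefifuzofeifaji.

jaefifuzofeifaji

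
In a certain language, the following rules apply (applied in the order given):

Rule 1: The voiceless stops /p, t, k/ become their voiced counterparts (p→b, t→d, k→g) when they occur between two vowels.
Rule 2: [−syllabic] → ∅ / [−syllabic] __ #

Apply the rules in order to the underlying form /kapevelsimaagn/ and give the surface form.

Rule 1 (intervocalic voicing): /p/ is a voiceless stop between vowels /a/ and /e/, so it voices to [b]. /kapevelsimaagn/ → kabevelsimaagn.
Rule 2 (final cluster simplification): /n/ is the second consonant of a word-final cluster /gn/, so it deletes. /kabevelsimaagn/ → kabevelsimaag.

kabevelsimaag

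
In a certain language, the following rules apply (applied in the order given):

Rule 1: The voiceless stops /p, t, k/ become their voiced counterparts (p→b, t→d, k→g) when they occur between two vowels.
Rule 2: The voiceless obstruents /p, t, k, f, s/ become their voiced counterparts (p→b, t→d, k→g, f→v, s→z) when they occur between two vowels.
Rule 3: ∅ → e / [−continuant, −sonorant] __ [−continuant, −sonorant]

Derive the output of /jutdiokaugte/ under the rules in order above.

Rule 1 (intervocalic voicing): /k/ is a voiceless stop between vowels /o/ and /a/, so it voices to [g]. /jutdiokaugte/ → jutdiogaugte.
Rule 2 (intervocalic voicing): no segment meets the environment; /jutdiogaugte/ is unchanged.
Rule 3 (stop-cluster e-epenthesis): /t/ and /d/ form a stop–stop cluster, so [e] is inserted between them. /g/ and /t/ form a stop–stop cluster, so [e] is inserted between them. /jutdiogaugte/ → jutediogaugete.

jutediogaugete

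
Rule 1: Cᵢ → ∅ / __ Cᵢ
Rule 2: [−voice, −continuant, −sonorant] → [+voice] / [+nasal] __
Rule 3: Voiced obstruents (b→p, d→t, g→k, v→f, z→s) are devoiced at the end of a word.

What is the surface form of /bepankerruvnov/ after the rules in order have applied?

bepangeruvnof

Rule 1 (degemination): /rr/ is a geminate; the first /r/ deletes. /bepankerruvnov/ → bepankeruvnov.
Rule 2 (post-nasal voicing): /k/ is a voiceless stop immediately after the nasal /n/, so it voices to [g]. /bepankeruvnov/ → bepangeruvnov.
Rule 3 (final devoicing): /v/ is a voiced obstruent in word-final position, so it devoices to [f]. /bepangeruvnov/ → bepangeruvnof.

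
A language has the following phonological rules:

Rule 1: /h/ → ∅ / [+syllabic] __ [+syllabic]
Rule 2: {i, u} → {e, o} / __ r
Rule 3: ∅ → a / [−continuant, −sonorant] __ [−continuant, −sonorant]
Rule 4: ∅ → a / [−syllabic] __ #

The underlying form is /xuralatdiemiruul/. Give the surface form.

Rule 1 (intervocalic h-deletion): no segment meets the environment; /xuralatdiemiruul/ is unchanged.
Rule 2 (pre-rhotic lowering): /u/ is a high vowel immediately before /r/, so it lowers to [o]. /i/ is a high vowel immediately before /r/, so it lowers to [e]. /xuralatdiemiruul/ → xoralatdiemeruul.
Rule 3 (stop-cluster a-epenthesis): /t/ and /d/ form a stop–stop cluster, so [a] is inserted between them. /xoralatdiemeruul/ → xoralatadiemeruul.
Rule 4 (final a-epenthesis): the form ends in the consonant /l/, so [a] is inserted word-finally. /xoralatadiemeruul/ → xoralatadiemeruula.

xoralatadiemeruula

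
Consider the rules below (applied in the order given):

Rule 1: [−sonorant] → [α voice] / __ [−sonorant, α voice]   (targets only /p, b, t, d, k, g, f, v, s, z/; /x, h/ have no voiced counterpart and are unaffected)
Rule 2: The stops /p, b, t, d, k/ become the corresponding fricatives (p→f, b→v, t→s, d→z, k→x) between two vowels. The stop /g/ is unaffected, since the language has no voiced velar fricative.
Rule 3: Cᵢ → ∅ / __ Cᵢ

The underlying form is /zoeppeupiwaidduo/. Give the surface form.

Rule 1 (regressive voicing assimilation): no segment meets the environment; /zoeppeupiwaidduo/ is unchanged.
Rule 2 (intervocalic spirantization): /p/ is a stop between vowels /u/ and /i/, so it spirantizes to the fricative [f]. /zoeppeupiwaidduo/ → zoeppeufiwaidduo.
Rule 3 (degemination): /pp/ is a geminate; the first /p/ deletes. /dd/ is a geminate; the first /d/ deletes. /zoeppeufiwaidduo/ → zoepeufiwaiduo.

zoepeufiwaiduo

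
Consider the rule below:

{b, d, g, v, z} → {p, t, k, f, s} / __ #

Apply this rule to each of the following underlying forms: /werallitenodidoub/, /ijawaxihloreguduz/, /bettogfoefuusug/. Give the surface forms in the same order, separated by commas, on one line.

/werallitenodidoub/: /b/ is a voiced obstruent in word-final position, so it devoices to [p]. → [werallitenodidoup].
/ijawaxihloreguduz/: /z/ is a voiced obstruent in word-final position, so it devoices to [s]. → [ijawaxihloregudus].
/bettogfoefuusug/: /g/ is a voiced obstruent in word-final position, so it devoices to [k]. → [bettogfoefuusuk].

werallitenodidoup, ijawaxihloregudus, bettogfoefuusuk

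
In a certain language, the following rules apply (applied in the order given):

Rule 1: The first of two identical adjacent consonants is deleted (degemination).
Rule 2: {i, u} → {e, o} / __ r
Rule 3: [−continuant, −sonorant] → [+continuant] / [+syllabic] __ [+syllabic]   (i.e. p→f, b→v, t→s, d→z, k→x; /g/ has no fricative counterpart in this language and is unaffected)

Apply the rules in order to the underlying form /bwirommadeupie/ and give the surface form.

bweromazeufie

Rule 1 (degemination): /mm/ is a geminate; the first /m/ deletes. /bwirommadeupie/ → bwiromadeupie.
Rule 2 (pre-rhotic lowering): /i/ is a high vowel immediately before /r/, so it lowers to [e]. /bwiromadeupie/ → bweromadeupie.
Rule 3 (intervocalic spirantization): /d/ is a stop between vowels /a/ and /e/, so it spirantizes to the fricative [z]. /p/ is a stop between vowels /u/ and /i/, so it spirantizes to the fricative [f]. /bweromadeupie/ → bweromazeufie.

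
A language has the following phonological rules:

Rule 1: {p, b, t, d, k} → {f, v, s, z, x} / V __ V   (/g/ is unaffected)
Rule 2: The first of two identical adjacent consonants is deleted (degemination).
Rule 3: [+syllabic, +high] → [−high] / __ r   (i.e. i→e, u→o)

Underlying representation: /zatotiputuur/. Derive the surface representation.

zasosifusuor

Rule 1 (intervocalic spirantization): /t/ is a stop between vowels /a/ and /o/, so it spirantizes to the fricative [s]. /t/ is a stop between vowels /o/ and /i/, so it spirantizes to the fricative [s]. /p/ is a stop between vowels /i/ and /u/, so it spirantizes to the fricative [f]. /t/ is a stop between vowels /u/ and /u/, so it spirantizes to the fricative [s]. /zatotiputuur/ → zasosifusuur.
Rule 2 (degemination): no segment meets the environment; /zasosifusuur/ is unchanged.
Rule 3 (pre-rhotic lowering): /u/ is a high vowel immediately before /r/, so it lowers to [o]. /zasosifusuur/ → zasosifusuor.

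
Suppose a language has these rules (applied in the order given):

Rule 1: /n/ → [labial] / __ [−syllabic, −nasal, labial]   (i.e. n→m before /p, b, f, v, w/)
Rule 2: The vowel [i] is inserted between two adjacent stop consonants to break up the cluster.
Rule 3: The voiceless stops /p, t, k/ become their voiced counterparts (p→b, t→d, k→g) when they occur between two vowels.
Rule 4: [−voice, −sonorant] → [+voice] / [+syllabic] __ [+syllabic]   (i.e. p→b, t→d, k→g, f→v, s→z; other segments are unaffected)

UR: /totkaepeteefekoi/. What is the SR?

todigaebedeevegoi

Rule 1 (nasal place assimilation): no segment meets the environment; /totkaepeteefekoi/ is unchanged.
Rule 2 (stop-cluster i-epenthesis): /t/ and /k/ form a stop–stop cluster, so [i] is inserted between them. /totkaepeteefekoi/ → totikaepeteefekoi.
Rule 3 (intervocalic voicing): /t/ is a voiceless stop between vowels /o/ and /i/, so it voices to [d]. /k/ is a voiceless stop between vowels /i/ and /a/, so it voices to [g]. /p/ is a voiceless stop between vowels /e/ and /e/, so it voices to [b]. /t/ is a voiceless stop between vowels /e/ and /e/, so it voices to [d]. /k/ is a voiceless stop between vowels /e/ and /o/, so it voices to [g]. /totikaepeteefekoi/ → todigaebedeefegoi.
Rule 4 (intervocalic voicing): /f/ is a voiceless obstruent between vowels /e/ and /e/, so it voices to [v]. /todigaebedeefegoi/ → todigaebedeevegoi.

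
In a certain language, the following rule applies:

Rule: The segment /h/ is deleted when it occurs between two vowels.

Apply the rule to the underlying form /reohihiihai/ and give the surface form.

reoiiiai

/h/ occurs between vowels /o/ and /i/, so it deletes.
/h/ occurs between vowels /i/ and /i/, so it deletes.
/h/ occurs between vowels /i/ and /a/, so it deletes.
Surface form: [reoiiiai].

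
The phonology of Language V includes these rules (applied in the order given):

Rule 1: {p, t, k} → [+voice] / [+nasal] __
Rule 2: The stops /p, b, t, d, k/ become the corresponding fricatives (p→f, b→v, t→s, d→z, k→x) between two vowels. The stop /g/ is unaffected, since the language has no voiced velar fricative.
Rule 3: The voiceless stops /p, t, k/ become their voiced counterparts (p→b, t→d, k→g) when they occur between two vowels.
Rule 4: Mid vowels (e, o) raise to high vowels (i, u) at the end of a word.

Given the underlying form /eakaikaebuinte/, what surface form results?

Rule 1 (post-nasal voicing): /t/ is a voiceless stop immediately after the nasal /n/, so it voices to [d]. /eakaikaebuinte/ → eakaikaebuinde.
Rule 2 (intervocalic spirantization): /k/ is a stop between vowels /a/ and /a/, so it spirantizes to the fricative [x]. /k/ is a stop between vowels /i/ and /a/, so it spirantizes to the fricative [x]. /b/ is a stop between vowels /e/ and /u/, so it spirantizes to the fricative [v]. /eakaikaebuinde/ → eaxaixaevuinde.
Rule 3 (intervocalic voicing): no segment meets the environment; /eaxaixaevuinde/ is unchanged.
Rule 4 (final vowel raising): /e/ is a mid vowel in word-final position, so it raises to [i]. /eaxaixaevuinde/ → eaxaixaevuindi.

eaxaixaevuindi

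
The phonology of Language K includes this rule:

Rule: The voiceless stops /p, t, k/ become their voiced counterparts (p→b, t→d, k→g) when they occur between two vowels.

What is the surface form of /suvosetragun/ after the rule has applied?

No segment of /suvosetragun/ meets the structural description of the rule, so the form surfaces unchanged.

suvosetragun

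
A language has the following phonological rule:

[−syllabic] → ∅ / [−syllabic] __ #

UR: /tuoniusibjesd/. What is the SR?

/d/ is the second consonant of a word-final cluster /sd/, so it deletes.
Surface form: [tuoniusibjes].

tuoniusibjes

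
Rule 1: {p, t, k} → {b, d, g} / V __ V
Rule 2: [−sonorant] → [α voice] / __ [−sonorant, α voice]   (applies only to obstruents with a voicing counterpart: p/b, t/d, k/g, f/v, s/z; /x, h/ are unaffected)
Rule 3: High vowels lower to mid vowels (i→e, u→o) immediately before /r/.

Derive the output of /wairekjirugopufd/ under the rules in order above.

waerekjerugobuvd

Rule 1 (intervocalic voicing): /p/ is a voiceless stop between vowels /o/ and /u/, so it voices to [b]. /wairekjirugopufd/ → wairekjirugobufd.
Rule 2 (regressive voicing assimilation): /f/ precedes the voiced obstruent /d/, so it voices to [v] by assimilation. /wairekjirugobufd/ → wairekjirugobuvd.
Rule 3 (pre-rhotic lowering): /i/ is a high vowel immediately before /r/, so it lowers to [e]. /i/ is a high vowel immediately before /r/, so it lowers to [e]. /wairekjirugobuvd/ → waerekjerugobuvd.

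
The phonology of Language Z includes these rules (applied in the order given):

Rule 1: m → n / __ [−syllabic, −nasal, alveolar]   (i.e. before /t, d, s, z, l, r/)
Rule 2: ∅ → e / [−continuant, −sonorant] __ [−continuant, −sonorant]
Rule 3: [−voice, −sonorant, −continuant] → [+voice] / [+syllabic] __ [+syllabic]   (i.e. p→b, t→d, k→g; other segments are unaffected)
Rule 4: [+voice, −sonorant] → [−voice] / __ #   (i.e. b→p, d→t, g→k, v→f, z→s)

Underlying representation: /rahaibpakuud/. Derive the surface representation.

rahaibebaguut

Rule 1 (nasal place assimilation): no segment meets the environment; /rahaibpakuud/ is unchanged.
Rule 2 (stop-cluster e-epenthesis): /b/ and /p/ form a stop–stop cluster, so [e] is inserted between them. /rahaibpakuud/ → rahaibepakuud.
Rule 3 (intervocalic voicing): /p/ is a voiceless stop between vowels /e/ and /a/, so it voices to [b]. /k/ is a voiceless stop between vowels /a/ and /u/, so it voices to [g]. /rahaibepakuud/ → rahaibebaguud.
Rule 4 (final devoicing): /d/ is a voiced obstruent in word-final position, so it devoices to [t]. /rahaibebaguud/ → rahaibebaguut.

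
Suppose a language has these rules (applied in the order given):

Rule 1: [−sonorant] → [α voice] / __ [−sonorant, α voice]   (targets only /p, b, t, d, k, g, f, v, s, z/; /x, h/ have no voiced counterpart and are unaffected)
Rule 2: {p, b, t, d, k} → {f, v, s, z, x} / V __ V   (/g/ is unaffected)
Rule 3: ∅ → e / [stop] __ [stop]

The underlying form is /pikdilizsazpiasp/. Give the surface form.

pigedilissaspiasp

Rule 1 (regressive voicing assimilation): /k/ precedes the voiced obstruent /d/, so it voices to [g] by assimilation. /z/ precedes the voiceless obstruent /s/, so it devoices to [s] by assimilation. /z/ precedes the voiceless obstruent /p/, so it devoices to [s] by assimilation. /pikdilizsazpiasp/ → pigdilissaspiasp.
Rule 2 (intervocalic spirantization): no segment meets the environment; /pigdilissaspiasp/ is unchanged.
Rule 3 (stop-cluster e-epenthesis): /g/ and /d/ form a stop–stop cluster, so [e] is inserted between them. /pigdilissaspiasp/ → pigedilissaspiasp.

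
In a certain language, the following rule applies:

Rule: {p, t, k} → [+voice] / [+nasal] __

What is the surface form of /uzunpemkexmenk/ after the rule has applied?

uzunbemgexmeng

/p/ is a voiceless stop immediately after the nasal /n/, so it voices to [b].
/k/ is a voiceless stop immediately after the nasal /m/, so it voices to [g].
/k/ is a voiceless stop immediately after the nasal /n/, so it voices to [g].
Surface form: [uzunbemgexmeng].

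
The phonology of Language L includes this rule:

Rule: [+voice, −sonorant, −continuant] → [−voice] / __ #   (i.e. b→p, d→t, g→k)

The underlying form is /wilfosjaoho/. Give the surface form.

No segment of /wilfosjaoho/ meets the structural description of the rule, so the form surfaces unchanged.

wilfosjaoho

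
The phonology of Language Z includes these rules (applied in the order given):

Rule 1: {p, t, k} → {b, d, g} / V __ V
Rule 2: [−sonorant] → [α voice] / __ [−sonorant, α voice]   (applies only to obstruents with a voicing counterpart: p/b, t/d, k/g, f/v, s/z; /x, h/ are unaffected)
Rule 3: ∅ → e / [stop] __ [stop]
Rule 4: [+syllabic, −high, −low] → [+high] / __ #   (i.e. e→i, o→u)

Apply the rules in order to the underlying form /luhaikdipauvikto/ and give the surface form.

Rule 1 (intervocalic voicing): /p/ is a voiceless stop between vowels /i/ and /a/, so it voices to [b]. /luhaikdipauvikto/ → luhaikdibauvikto.
Rule 2 (regressive voicing assimilation): /k/ precedes the voiced obstruent /d/, so it voices to [g] by assimilation. /luhaikdibauvikto/ → luhaigdibauvikto.
Rule 3 (stop-cluster e-epenthesis): /g/ and /d/ form a stop–stop cluster, so [e] is inserted between them. /k/ and /t/ form a stop–stop cluster, so [e] is inserted between them. /luhaigdibauvikto/ → luhaigedibauviketo.
Rule 4 (final vowel raising): /o/ is a mid vowel in word-final position, so it raises to [u]. /luhaigedibauviketo/ → luhaigedibauviketu.

luhaigedibauviketu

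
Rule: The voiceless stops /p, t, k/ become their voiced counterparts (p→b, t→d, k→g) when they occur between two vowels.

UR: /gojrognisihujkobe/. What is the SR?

gojrognisihujkobe

No segment of /gojrognisihujkobe/ meets the structural description of the rule, so the form surfaces unchanged.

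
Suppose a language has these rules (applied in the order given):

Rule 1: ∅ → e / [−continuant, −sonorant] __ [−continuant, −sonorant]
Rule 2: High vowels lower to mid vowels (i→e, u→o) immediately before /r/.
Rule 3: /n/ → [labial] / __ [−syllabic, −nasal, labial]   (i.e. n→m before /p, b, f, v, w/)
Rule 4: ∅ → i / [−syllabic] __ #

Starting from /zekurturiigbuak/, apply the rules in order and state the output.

zekortoriigebuaki

Rule 1 (stop-cluster e-epenthesis): /g/ and /b/ form a stop–stop cluster, so [e] is inserted between them. /zekurturiigbuak/ → zekurturiigebuak.
Rule 2 (pre-rhotic lowering): /u/ is a high vowel immediately before /r/, so it lowers to [o]. /u/ is a high vowel immediately before /r/, so it lowers to [o]. /zekurturiigebuak/ → zekortoriigebuak.
Rule 3 (nasal place assimilation): no segment meets the environment; /zekortoriigebuak/ is unchanged.
Rule 4 (final i-epenthesis): the form ends in the consonant /k/, so [i] is inserted word-finally. /zekortoriigebuak/ → zekortoriigebuaki.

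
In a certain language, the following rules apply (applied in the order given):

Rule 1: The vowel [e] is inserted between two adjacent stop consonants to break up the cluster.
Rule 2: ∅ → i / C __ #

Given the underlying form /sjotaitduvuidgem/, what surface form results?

Rule 1 (stop-cluster e-epenthesis): /t/ and /d/ form a stop–stop cluster, so [e] is inserted between them. /d/ and /g/ form a stop–stop cluster, so [e] is inserted between them. /sjotaitduvuidgem/ → sjotaiteduvuidegem.
Rule 2 (final i-epenthesis): the form ends in the consonant /m/, so [i] is inserted word-finally. /sjotaiteduvuidegem/ → sjotaiteduvuidegemi.

sjotaiteduvuidegemi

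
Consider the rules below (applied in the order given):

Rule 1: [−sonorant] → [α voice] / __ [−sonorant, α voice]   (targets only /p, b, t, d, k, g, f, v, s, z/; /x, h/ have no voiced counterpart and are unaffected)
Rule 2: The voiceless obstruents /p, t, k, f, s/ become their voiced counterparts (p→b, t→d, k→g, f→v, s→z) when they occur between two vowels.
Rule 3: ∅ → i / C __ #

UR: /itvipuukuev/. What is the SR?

idvibuuguevi

Rule 1 (regressive voicing assimilation): /t/ precedes the voiced obstruent /v/, so it voices to [d] by assimilation. /itvipuukuev/ → idvipuukuev.
Rule 2 (intervocalic voicing): /p/ is a voiceless obstruent between vowels /i/ and /u/, so it voices to [b]. /k/ is a voiceless obstruent between vowels /u/ and /u/, so it voices to [g]. /idvipuukuev/ → idvibuuguev.
Rule 3 (final i-epenthesis): the form ends in the consonant /v/, so [i] is inserted word-finally. /idvibuuguev/ → idvibuuguevi.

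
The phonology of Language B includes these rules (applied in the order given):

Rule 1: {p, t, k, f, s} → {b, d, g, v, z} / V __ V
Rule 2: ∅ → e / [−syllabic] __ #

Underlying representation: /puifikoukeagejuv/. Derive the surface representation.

puivigougeagejuve

Rule 1 (intervocalic voicing): /f/ is a voiceless obstruent between vowels /i/ and /i/, so it voices to [v]. /k/ is a voiceless obstruent between vowels /i/ and /o/, so it voices to [g]. /k/ is a voiceless obstruent between vowels /u/ and /e/, so it voices to [g]. /puifikoukeagejuv/ → puivigougeagejuv.
Rule 2 (final e-epenthesis): the form ends in the consonant /v/, so [e] is inserted word-finally. /puivigougeagejuv/ → puivigougeagejuve.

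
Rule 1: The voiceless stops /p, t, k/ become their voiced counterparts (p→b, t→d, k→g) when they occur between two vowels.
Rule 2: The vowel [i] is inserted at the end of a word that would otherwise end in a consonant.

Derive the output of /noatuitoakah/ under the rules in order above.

noaduidoagahi

Rule 1 (intervocalic voicing): /t/ is a voiceless stop between vowels /a/ and /u/, so it voices to [d]. /t/ is a voiceless stop between vowels /i/ and /o/, so it voices to [d]. /k/ is a voiceless stop between vowels /a/ and /a/, so it voices to [g]. /noatuitoakah/ → noaduidoagah.
Rule 2 (final i-epenthesis): the form ends in the consonant /h/, so [i] is inserted word-finally. /noaduidoagah/ → noaduidoagahi.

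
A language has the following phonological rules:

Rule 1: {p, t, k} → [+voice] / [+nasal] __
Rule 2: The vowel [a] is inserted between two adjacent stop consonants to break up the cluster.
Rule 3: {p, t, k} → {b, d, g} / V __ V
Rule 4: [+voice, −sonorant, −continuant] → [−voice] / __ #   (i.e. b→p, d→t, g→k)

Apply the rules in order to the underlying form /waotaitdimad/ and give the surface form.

Rule 1 (post-nasal voicing): no segment meets the environment; /waotaitdimad/ is unchanged.
Rule 2 (stop-cluster a-epenthesis): /t/ and /d/ form a stop–stop cluster, so [a] is inserted between them. /waotaitdimad/ → waotaitadimad.
Rule 3 (intervocalic voicing): /t/ is a voiceless stop between vowels /o/ and /a/, so it voices to [d]. /t/ is a voiceless stop between vowels /i/ and /a/, so it voices to [d]. /waotaitadimad/ → waodaidadimad.
Rule 4 (final devoicing): /d/ is a voiced stop in word-final position, so it devoices to [t]. /waodaidadimad/ → waodaidadimat.

waodaidadimat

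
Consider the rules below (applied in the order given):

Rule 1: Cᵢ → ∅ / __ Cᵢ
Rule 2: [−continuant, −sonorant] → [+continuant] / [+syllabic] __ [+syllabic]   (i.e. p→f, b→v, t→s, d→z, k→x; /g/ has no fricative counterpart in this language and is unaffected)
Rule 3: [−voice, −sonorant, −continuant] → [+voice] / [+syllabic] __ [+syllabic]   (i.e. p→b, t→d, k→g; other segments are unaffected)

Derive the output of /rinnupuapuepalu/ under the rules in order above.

Rule 1 (degemination): /nn/ is a geminate; the first /n/ deletes. /rinnupuapuepalu/ → rinupuapuepalu.
Rule 2 (intervocalic spirantization): /p/ is a stop between vowels /u/ and /u/, so it spirantizes to the fricative [f]. /p/ is a stop between vowels /a/ and /u/, so it spirantizes to the fricative [f]. /p/ is a stop between vowels /e/ and /a/, so it spirantizes to the fricative [f]. /rinupuapuepalu/ → rinufuafuefalu.
Rule 3 (intervocalic voicing): no segment meets the environment; /rinufuafuefalu/ is unchanged.

rinufuafuefalu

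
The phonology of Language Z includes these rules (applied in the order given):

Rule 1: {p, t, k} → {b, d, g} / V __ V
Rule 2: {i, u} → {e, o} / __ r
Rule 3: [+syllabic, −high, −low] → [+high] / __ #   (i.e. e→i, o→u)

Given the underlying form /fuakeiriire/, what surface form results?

fuageerieri

Rule 1 (intervocalic voicing): /k/ is a voiceless stop between vowels /a/ and /e/, so it voices to [g]. /fuakeiriire/ → fuageiriire.
Rule 2 (pre-rhotic lowering): /i/ is a high vowel immediately before /r/, so it lowers to [e]. /i/ is a high vowel immediately before /r/, so it lowers to [e]. /fuageiriire/ → fuageeriere.
Rule 3 (final vowel raising): /e/ is a mid vowel in word-final position, so it raises to [i]. /fuageeriere/ → fuageerieri.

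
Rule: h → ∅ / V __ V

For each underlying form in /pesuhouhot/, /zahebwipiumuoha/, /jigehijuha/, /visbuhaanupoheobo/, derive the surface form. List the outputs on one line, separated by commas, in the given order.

pesuouot, zaebwipiumuoa, jigeijua, visbuaanupoeobo

/pesuhouhot/: /h/ occurs between vowels /u/ and /o/, so it deletes. /h/ occurs between vowels /u/ and /o/, so it deletes. → [pesuouot].
/zahebwipiumuoha/: /h/ occurs between vowels /a/ and /e/, so it deletes. /h/ occurs between vowels /o/ and /a/, so it deletes. → [zaebwipiumuoa].
/jigehijuha/: /h/ occurs between vowels /e/ and /i/, so it deletes. /h/ occurs between vowels /u/ and /a/, so it deletes. → [jigeijua].
/visbuhaanupoheobo/: /h/ occurs between vowels /u/ and /a/, so it deletes. /h/ occurs between vowels /o/ and /e/, so it deletes. → [visbuaanupoeobo].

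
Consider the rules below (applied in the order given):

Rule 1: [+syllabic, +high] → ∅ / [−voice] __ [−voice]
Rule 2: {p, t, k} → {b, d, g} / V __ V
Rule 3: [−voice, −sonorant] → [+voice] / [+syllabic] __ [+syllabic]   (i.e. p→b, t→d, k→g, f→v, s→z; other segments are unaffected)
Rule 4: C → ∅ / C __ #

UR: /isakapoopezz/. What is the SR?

izagaboobez

Rule 1 (high vowel syncope): no segment meets the environment; /isakapoopezz/ is unchanged.
Rule 2 (intervocalic voicing): /k/ is a voiceless stop between vowels /a/ and /a/, so it voices to [g]. /p/ is a voiceless stop between vowels /a/ and /o/, so it voices to [b]. /p/ is a voiceless stop between vowels /o/ and /e/, so it voices to [b]. /isakapoopezz/ → isagaboobezz.
Rule 3 (intervocalic voicing): /s/ is a voiceless obstruent between vowels /i/ and /a/, so it voices to [z]. /isagaboobezz/ → izagaboobezz.
Rule 4 (final cluster simplification): /z/ is the second consonant of a word-final cluster /zz/, so it deletes. /izagaboobezz/ → izagaboobez.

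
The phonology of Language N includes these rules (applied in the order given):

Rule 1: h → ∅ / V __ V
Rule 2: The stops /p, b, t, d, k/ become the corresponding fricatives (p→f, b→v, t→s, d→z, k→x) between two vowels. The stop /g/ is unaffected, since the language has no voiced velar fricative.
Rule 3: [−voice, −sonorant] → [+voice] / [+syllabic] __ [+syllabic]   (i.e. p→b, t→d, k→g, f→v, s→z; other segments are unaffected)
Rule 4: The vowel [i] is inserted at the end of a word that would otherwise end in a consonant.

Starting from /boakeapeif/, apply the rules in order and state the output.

Rule 1 (intervocalic h-deletion): no segment meets the environment; /boakeapeif/ is unchanged.
Rule 2 (intervocalic spirantization): /k/ is a stop between vowels /a/ and /e/, so it spirantizes to the fricative [x]. /p/ is a stop between vowels /a/ and /e/, so it spirantizes to the fricative [f]. /boakeapeif/ → boaxeafeif.
Rule 3 (intervocalic voicing): /f/ is a voiceless obstruent between vowels /a/ and /e/, so it voices to [v]. /boaxeafeif/ → boaxeaveif.
Rule 4 (final i-epenthesis): the form ends in the consonant /f/, so [i] is inserted word-finally. /boaxeaveif/ → boaxeaveifi.

boaxeaveifi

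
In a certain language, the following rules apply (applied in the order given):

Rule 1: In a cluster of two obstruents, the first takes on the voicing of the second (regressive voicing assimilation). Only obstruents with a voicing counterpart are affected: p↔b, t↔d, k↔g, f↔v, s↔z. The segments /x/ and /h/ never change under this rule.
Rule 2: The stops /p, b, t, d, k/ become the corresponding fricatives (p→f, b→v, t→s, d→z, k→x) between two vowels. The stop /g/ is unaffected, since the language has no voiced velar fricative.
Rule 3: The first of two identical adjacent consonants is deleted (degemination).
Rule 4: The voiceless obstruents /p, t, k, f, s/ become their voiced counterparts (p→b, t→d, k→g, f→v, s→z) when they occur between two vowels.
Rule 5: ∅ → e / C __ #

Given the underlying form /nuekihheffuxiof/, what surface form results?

nuexihevuxiofe

Rule 1 (regressive voicing assimilation): no segment meets the environment; /nuekihheffuxiof/ is unchanged.
Rule 2 (intervocalic spirantization): /k/ is a stop between vowels /e/ and /i/, so it spirantizes to the fricative [x]. /nuekihheffuxiof/ → nuexihheffuxiof.
Rule 3 (degemination): /hh/ is a geminate; the first /h/ deletes. /ff/ is a geminate; the first /f/ deletes. /nuexihheffuxiof/ → nuexihefuxiof.
Rule 4 (intervocalic voicing): /f/ is a voiceless obstruent between vowels /e/ and /u/, so it voices to [v]. /nuexihefuxiof/ → nuexihevuxiof.
Rule 5 (final e-epenthesis): the form ends in the consonant /f/, so [e] is inserted word-finally. /nuexihevuxiof/ → nuexihevuxiofe.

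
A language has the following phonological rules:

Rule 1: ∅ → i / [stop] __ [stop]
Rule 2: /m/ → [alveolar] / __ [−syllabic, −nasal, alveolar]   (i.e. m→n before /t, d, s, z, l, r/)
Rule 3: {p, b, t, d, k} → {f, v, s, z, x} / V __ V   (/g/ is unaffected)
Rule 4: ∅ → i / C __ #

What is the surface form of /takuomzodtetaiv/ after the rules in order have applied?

Rule 1 (stop-cluster i-epenthesis): /d/ and /t/ form a stop–stop cluster, so [i] is inserted between them. /takuomzodtetaiv/ → takuomzoditetaiv.
Rule 2 (nasal place assimilation): /m/ precedes the alveolar consonant /z/, so it assimilates in place to [n]. /takuomzoditetaiv/ → takuonzoditetaiv.
Rule 3 (intervocalic spirantization): /k/ is a stop between vowels /a/ and /u/, so it spirantizes to the fricative [x]. /d/ is a stop between vowels /o/ and /i/, so it spirantizes to the fricative [z]. /t/ is a stop between vowels /i/ and /e/, so it spirantizes to the fricative [s]. /t/ is a stop between vowels /e/ and /a/, so it spirantizes to the fricative [s]. /takuonzoditetaiv/ → taxuonzozisesaiv.
Rule 4 (final i-epenthesis): the form ends in the consonant /v/, so [i] is inserted word-finally. /taxuonzozisesaiv/ → taxuonzozisesaivi.

taxuonzozisesaivi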